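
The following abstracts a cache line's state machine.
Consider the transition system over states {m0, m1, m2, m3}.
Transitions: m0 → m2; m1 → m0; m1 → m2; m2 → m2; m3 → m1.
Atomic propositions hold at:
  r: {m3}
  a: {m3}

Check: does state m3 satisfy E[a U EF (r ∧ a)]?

Yes

Sat(r ∧ a) = {m3}
EF (r ∧ a): least fixpoint, start Z0 = {m3}, add states with some successor in Z. Already a fixed point.
Sat(EF (r ∧ a)) = {m3}
E[a U EF (r ∧ a)]: least fixpoint, start Z0 = Sat(EF (r ∧ a)) = {m3}, add states in Sat(a) with some successor in Z. Already a fixed point.
Sat(E[a U EF (r ∧ a)]) = {m3}
m3 ∈ Sat(E[a U EF (r ∧ a)]) = {m3}, so the formula holds at m3.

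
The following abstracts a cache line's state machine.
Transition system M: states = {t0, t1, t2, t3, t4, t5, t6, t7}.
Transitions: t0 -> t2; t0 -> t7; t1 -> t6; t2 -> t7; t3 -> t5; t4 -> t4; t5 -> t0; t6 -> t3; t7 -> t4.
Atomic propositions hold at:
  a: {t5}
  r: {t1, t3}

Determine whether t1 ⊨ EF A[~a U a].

Sat(~a) = {t0, t1, t2, t3, t4, t6, t7}
A[~a U a]: least fixpoint, start Z0 = Sat(a) = {t5}, add states in Sat(~a) with every successor in Z. Z1 = {t3, t5}; Z2 = {t3, t5, t6}; Z3 = {t1, t3, t5, t6}; fixed.
Sat(A[~a U a]) = {t1, t3, t5, t6}
EF A[~a U a]: least fixpoint, start Z0 = {t1, t3, t5, t6}, add states with some successor in Z. Already a fixed point.
Sat(EF A[~a U a]) = {t1, t3, t5, t6}
t1 ∈ Sat(EF A[~a U a]) = {t1, t3, t5, t6}, so the formula holds at t1.

Yes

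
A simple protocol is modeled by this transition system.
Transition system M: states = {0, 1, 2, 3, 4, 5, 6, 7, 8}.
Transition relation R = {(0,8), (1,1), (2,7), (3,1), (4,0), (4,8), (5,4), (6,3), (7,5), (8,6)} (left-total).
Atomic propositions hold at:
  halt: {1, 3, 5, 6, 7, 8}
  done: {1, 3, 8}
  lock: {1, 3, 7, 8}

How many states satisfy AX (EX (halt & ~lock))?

Sat(~lock) = {0, 2, 4, 5, 6}
Sat(halt & ~lock) = {5, 6}
Sat(EX (halt & ~lock)) = {s : some successor in {5, 6}} = {7, 8}
Sat(AX (EX (halt & ~lock))) = {s : every successor in {7, 8}} = {0, 2}
|Sat(AX (EX (halt & ~lock)))| = |{0, 2}| = 2.

2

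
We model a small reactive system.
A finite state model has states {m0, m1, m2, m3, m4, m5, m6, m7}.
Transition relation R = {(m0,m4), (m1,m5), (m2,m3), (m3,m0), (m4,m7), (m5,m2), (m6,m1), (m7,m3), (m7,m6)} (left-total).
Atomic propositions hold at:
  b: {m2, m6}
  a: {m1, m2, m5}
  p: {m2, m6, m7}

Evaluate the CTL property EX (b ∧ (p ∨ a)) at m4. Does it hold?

No

Sat(p ∨ a) = {m1, m2, m5, m6, m7}
Sat(b ∧ (p ∨ a)) = {m2, m6}
Sat(EX (b ∧ (p ∨ a))) = {s : some successor in {m2, m6}} = {m5, m7}
m4 ∉ Sat(EX (b ∧ (p ∨ a))) = {m5, m7}, so the formula does not hold at m4.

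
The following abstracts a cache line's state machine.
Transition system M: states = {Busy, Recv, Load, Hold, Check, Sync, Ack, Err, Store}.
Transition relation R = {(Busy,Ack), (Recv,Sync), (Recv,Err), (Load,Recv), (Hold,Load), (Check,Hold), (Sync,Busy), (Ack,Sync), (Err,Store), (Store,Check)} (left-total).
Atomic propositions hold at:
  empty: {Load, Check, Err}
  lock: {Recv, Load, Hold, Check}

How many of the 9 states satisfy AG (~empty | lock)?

Sat(~empty) = {Busy, Recv, Hold, Sync, Ack, Store}
Sat(~empty | lock) = {Busy, Recv, Load, Hold, Check, Sync, Ack, Store}
AG (~empty | lock): greatest fixpoint, start Z0 = {Busy, Recv, Load, Hold, Check, Sync, Ack, Store}, keep only states in Sat with every successor in Z. Z1 = {Busy, Load, Hold, Check, Sync, Ack, Store}; Z2 = {Busy, Hold, Check, Sync, Ack, Store}; Z3 = {Busy, Check, Sync, Ack, Store}; Z4 = {Busy, Sync, Ack, Store}; Z5 = {Busy, Sync, Ack}; fixed.
Sat(AG (~empty | lock)) = {Busy, Sync, Ack}
|Sat(AG (~empty | lock))| = |{Busy, Sync, Ack}| = 3.

3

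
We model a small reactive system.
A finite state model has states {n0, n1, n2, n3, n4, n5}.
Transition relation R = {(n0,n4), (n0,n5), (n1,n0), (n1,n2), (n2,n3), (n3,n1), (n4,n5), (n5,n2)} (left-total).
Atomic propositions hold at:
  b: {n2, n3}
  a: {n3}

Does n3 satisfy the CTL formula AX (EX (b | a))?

Yes

Sat(b | a) = {n2, n3}
Sat(EX (b | a)) = {s : some successor in {n2, n3}} = {n1, n2, n5}
Sat(AX (EX (b | a))) = {s : every successor in {n1, n2, n5}} = {n3, n4, n5}
n3 ∈ Sat(AX (EX (b | a))) = {n3, n4, n5}, so the formula holds at n3.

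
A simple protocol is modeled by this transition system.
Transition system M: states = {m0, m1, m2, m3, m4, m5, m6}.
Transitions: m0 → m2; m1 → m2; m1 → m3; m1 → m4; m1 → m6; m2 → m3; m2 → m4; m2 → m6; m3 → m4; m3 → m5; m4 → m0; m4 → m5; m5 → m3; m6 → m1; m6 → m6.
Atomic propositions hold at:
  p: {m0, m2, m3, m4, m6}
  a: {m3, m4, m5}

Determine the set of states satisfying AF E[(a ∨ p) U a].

Sat(a ∨ p) = {m0, m2, m3, m4, m5, m6}
E[(a ∨ p) U a]: least fixpoint, start Z0 = Sat(a) = {m3, m4, m5}, add states in Sat(a ∨ p) with some successor in Z. Z1 = {m2, m3, m4, m5}; Z2 = {m0, m2, m3, m4, m5}; fixed.
Sat(E[(a ∨ p) U a]) = {m0, m2, m3, m4, m5}
AF E[(a ∨ p) U a]: least fixpoint, start Z0 = {m0, m2, m3, m4, m5}, add states with every successor in Z. Already a fixed point.
Sat(AF E[(a ∨ p) U a]) = {m0, m2, m3, m4, m5}

{m0, m2, m3, m4, m5}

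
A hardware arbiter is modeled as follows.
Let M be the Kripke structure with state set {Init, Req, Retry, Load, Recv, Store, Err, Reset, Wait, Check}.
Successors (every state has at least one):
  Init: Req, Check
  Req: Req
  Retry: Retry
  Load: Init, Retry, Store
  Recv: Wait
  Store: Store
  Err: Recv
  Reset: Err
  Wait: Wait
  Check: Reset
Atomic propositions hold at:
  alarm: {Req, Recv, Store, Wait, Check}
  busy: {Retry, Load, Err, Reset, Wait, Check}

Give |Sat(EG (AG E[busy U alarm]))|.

E[busy U alarm]: least fixpoint, start Z0 = Sat(alarm) = {Req, Recv, Store, Wait, Check}, add states in Sat(busy) with some successor in Z. Z1 = {Req, Load, Recv, Store, Err, Wait, Check}; Z2 = {Req, Load, Recv, Store, Err, Reset, Wait, Check}; fixed.
Sat(E[busy U alarm]) = {Req, Load, Recv, Store, Err, Reset, Wait, Check}
AG E[busy U alarm]: greatest fixpoint, start Z0 = {Req, Load, Recv, Store, Err, Reset, Wait, Check}, keep only states in Sat with every successor in Z. Z1 = {Req, Recv, Store, Err, Reset, Wait, Check}; fixed.
Sat(AG E[busy U alarm]) = {Req, Recv, Store, Err, Reset, Wait, Check}
EG (AG E[busy U alarm]): greatest fixpoint, start Z0 = {Req, Recv, Store, Err, Reset, Wait, Check}, keep only states in Sat with some successor in Z. Already a fixed point.
Sat(EG (AG E[busy U alarm])) = {Req, Recv, Store, Err, Reset, Wait, Check}
|Sat(EG (AG E[busy U alarm]))| = |{Req, Recv, Store, Err, Reset, Wait, Check}| = 7.

7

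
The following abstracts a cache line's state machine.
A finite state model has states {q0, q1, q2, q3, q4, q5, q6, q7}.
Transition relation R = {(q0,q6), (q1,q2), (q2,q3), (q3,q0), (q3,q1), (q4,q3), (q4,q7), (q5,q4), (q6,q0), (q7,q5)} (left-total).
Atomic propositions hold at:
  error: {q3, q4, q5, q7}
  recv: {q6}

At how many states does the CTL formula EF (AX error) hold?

6

Sat(AX error) = {s : every successor in {q3, q4, q5, q7}} = {q2, q4, q5, q7}
EF (AX error): least fixpoint, start Z0 = {q2, q4, q5, q7}, add states with some successor in Z. Z1 = {q1, q2, q4, q5, q7}; Z2 = {q1, q2, q3, q4, q5, q7}; fixed.
Sat(EF (AX error)) = {q1, q2, q3, q4, q5, q7}
|Sat(EF (AX error))| = |{q1, q2, q3, q4, q5, q7}| = 6.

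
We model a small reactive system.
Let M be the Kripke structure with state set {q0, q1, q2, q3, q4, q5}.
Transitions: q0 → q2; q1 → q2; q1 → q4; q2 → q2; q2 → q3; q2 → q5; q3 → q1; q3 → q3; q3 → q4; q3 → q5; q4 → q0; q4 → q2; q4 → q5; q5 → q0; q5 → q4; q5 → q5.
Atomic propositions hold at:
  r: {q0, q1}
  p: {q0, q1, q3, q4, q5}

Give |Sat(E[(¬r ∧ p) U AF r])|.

5

Sat(¬r) = {q2, q3, q4, q5}
Sat(¬r ∧ p) = {q3, q4, q5}
AF r: least fixpoint, start Z0 = {q0, q1}, add states with every successor in Z. Already a fixed point.
Sat(AF r) = {q0, q1}
E[(¬r ∧ p) U AF r]: least fixpoint, start Z0 = Sat(AF r) = {q0, q1}, add states in Sat(¬r ∧ p) with some successor in Z. Z1 = {q0, q1, q3, q4, q5}; fixed.
Sat(E[(¬r ∧ p) U AF r]) = {q0, q1, q3, q4, q5}
|Sat(E[(¬r ∧ p) U AF r])| = |{q0, q1, q3, q4, q5}| = 5.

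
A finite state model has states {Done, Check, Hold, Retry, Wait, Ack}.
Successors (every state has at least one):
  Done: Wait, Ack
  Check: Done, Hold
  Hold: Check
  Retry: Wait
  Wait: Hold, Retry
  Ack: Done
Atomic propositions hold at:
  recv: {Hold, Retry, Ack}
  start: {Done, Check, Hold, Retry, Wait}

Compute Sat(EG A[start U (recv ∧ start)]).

{Retry, Wait}

Sat(recv ∧ start) = {Hold, Retry}
A[start U (recv ∧ start)]: least fixpoint, start Z0 = Sat((recv ∧ start)) = {Hold, Retry}, add states in Sat(start) with every successor in Z. Z1 = {Hold, Retry, Wait}; fixed.
Sat(A[start U (recv ∧ start)]) = {Hold, Retry, Wait}
EG A[start U (recv ∧ start)]: greatest fixpoint, start Z0 = {Hold, Retry, Wait}, keep only states in Sat with some successor in Z. Z1 = {Retry, Wait}; fixed.
Sat(EG A[start U (recv ∧ start)]) = {Retry, Wait}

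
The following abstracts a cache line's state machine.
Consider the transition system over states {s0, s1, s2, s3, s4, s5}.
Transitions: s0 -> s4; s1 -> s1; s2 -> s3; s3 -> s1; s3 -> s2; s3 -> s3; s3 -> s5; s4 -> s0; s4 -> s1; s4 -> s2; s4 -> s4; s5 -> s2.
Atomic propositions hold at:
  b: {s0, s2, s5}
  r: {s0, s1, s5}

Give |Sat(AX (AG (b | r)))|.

Sat(b | r) = {s0, s1, s2, s5}
AG (b | r): greatest fixpoint, start Z0 = {s0, s1, s2, s5}, keep only states in Sat with every successor in Z. Z1 = {s1, s5}; Z2 = {s1}; fixed.
Sat(AG (b | r)) = {s1}
Sat(AX (AG (b | r))) = {s : every successor in {s1}} = {s1}
|Sat(AX (AG (b | r)))| = |{s1}| = 1.

1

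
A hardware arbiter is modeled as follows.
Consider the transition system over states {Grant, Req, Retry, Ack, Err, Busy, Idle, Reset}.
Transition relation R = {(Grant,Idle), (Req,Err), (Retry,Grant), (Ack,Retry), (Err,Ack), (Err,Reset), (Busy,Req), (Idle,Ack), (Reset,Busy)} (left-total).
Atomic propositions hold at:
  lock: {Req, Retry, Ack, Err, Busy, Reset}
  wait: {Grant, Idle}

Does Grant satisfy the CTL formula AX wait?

Sat(AX wait) = {s : every successor in {Grant, Idle}} = {Grant, Retry}
Grant ∈ Sat(AX wait) = {Grant, Retry}, so the formula holds at Grant.

Yes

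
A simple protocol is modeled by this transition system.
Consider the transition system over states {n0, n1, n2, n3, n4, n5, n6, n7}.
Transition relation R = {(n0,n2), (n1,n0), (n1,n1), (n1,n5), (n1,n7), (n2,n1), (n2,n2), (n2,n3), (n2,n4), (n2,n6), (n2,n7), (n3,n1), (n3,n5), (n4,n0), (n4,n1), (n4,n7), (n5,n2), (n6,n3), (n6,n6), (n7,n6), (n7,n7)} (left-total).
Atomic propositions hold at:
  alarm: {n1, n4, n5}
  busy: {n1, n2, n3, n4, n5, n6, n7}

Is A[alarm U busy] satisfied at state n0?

No

A[alarm U busy]: least fixpoint, start Z0 = Sat(busy) = {n1, n2, n3, n4, n5, n6, n7}, add states in Sat(alarm) with every successor in Z. Already a fixed point.
Sat(A[alarm U busy]) = {n1, n2, n3, n4, n5, n6, n7}
n0 ∉ Sat(A[alarm U busy]) = {n1, n2, n3, n4, n5, n6, n7}, so the formula does not hold at n0.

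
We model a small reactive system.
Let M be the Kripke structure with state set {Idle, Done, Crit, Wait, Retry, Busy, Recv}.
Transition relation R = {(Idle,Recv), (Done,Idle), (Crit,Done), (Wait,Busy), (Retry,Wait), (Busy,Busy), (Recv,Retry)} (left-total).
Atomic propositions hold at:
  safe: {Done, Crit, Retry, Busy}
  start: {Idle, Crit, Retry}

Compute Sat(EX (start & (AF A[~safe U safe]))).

Sat(~safe) = {Idle, Wait, Recv}
A[~safe U safe]: least fixpoint, start Z0 = Sat(safe) = {Done, Crit, Retry, Busy}, add states in Sat(~safe) with every successor in Z. Z1 = {Done, Crit, Wait, Retry, Busy, Recv}; Z2 = {Idle, Done, Crit, Wait, Retry, Busy, Recv}; fixed.
Sat(A[~safe U safe]) = {Idle, Done, Crit, Wait, Retry, Busy, Recv}
AF A[~safe U safe]: least fixpoint, start Z0 = {Idle, Done, Crit, Wait, Retry, Busy, Recv}, add states with every successor in Z. Already a fixed point.
Sat(AF A[~safe U safe]) = {Idle, Done, Crit, Wait, Retry, Busy, Recv}
Sat(start & (AF A[~safe U safe])) = {Idle, Crit, Retry}
Sat(EX (start & (AF A[~safe U safe]))) = {s : some successor in {Idle, Crit, Retry}} = {Done, Recv}

{Done, Recv}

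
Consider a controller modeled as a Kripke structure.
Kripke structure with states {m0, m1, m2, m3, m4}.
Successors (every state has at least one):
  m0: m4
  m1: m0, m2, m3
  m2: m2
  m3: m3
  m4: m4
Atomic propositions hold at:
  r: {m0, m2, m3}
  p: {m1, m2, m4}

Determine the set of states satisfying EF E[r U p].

E[r U p]: least fixpoint, start Z0 = Sat(p) = {m1, m2, m4}, add states in Sat(r) with some successor in Z. Z1 = {m0, m1, m2, m4}; fixed.
Sat(E[r U p]) = {m0, m1, m2, m4}
EF E[r U p]: least fixpoint, start Z0 = {m0, m1, m2, m4}, add states with some successor in Z. Already a fixed point.
Sat(EF E[r U p]) = {m0, m1, m2, m4}

{m0, m1, m2, m4}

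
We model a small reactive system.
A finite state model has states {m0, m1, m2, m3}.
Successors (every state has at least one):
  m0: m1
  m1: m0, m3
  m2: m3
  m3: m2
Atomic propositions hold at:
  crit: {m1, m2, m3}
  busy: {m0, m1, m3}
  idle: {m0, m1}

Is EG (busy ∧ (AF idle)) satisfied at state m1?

Yes

AF idle: least fixpoint, start Z0 = {m0, m1}, add states with every successor in Z. Already a fixed point.
Sat(AF idle) = {m0, m1}
Sat(busy ∧ (AF idle)) = {m0, m1}
EG (busy ∧ (AF idle)): greatest fixpoint, start Z0 = {m0, m1}, keep only states in Sat with some successor in Z. Already a fixed point.
Sat(EG (busy ∧ (AF idle))) = {m0, m1}
m1 ∈ Sat(EG (busy ∧ (AF idle))) = {m0, m1}, so the formula holds at m1.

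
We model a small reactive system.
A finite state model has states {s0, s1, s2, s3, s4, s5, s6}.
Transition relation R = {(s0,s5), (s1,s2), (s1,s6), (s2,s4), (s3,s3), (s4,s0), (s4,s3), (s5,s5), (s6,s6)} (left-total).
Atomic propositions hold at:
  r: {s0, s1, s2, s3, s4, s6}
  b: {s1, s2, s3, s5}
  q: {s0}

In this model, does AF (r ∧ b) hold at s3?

Sat(r ∧ b) = {s1, s2, s3}
AF (r ∧ b): least fixpoint, start Z0 = {s1, s2, s3}, add states with every successor in Z. Already a fixed point.
Sat(AF (r ∧ b)) = {s1, s2, s3}
s3 ∈ Sat(AF (r ∧ b)) = {s1, s2, s3}, so the formula holds at s3.

Yes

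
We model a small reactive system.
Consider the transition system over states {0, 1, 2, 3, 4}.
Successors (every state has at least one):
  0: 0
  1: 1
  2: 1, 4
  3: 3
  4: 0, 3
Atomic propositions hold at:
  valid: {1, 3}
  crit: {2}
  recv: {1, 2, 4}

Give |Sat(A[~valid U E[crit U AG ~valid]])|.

Sat(~valid) = {0, 2, 4}
AG ~valid: greatest fixpoint, start Z0 = {0, 2, 4}, keep only states in Sat with every successor in Z. Z1 = {0}; fixed.
Sat(AG ~valid) = {0}
E[crit U AG ~valid]: least fixpoint, start Z0 = Sat(AG ~valid) = {0}, add states in Sat(crit) with some successor in Z. Already a fixed point.
Sat(E[crit U AG ~valid]) = {0}
A[~valid U E[crit U AG ~valid]]: least fixpoint, start Z0 = Sat(E[crit U AG ~valid]) = {0}, add states in Sat(~valid) with every successor in Z. Already a fixed point.
Sat(A[~valid U E[crit U AG ~valid]]) = {0}
|Sat(A[~valid U E[crit U AG ~valid]])| = |{0}| = 1.

1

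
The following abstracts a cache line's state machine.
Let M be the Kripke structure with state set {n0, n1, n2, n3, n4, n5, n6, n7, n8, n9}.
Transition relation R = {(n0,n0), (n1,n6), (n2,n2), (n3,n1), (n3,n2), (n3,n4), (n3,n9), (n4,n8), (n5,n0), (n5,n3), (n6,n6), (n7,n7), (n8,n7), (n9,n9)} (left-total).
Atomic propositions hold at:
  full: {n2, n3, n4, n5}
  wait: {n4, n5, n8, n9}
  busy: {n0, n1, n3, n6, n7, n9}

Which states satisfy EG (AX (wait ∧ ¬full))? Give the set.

{n9}

Sat(¬full) = {n0, n1, n6, n7, n8, n9}
Sat(wait ∧ ¬full) = {n8, n9}
Sat(AX (wait ∧ ¬full)) = {s : every successor in {n8, n9}} = {n4, n9}
EG (AX (wait ∧ ¬full)): greatest fixpoint, start Z0 = {n4, n9}, keep only states in Sat with some successor in Z. Z1 = {n9}; fixed.
Sat(EG (AX (wait ∧ ¬full))) = {n9}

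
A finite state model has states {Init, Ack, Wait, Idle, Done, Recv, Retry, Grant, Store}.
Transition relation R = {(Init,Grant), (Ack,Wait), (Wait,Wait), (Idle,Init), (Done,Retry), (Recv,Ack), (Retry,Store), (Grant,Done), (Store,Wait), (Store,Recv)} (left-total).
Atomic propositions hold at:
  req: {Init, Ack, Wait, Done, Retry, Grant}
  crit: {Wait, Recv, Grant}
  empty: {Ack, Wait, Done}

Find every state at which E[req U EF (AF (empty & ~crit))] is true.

Sat(~crit) = {Init, Ack, Idle, Done, Retry, Store}
Sat(empty & ~crit) = {Ack, Done}
AF (empty & ~crit): least fixpoint, start Z0 = {Ack, Done}, add states with every successor in Z. Z1 = {Ack, Done, Recv, Grant}; Z2 = {Init, Ack, Done, Recv, Grant}; Z3 = {Init, Ack, Idle, Done, Recv, Grant}; fixed.
Sat(AF (empty & ~crit)) = {Init, Ack, Idle, Done, Recv, Grant}
EF (AF (empty & ~crit)): least fixpoint, start Z0 = {Init, Ack, Idle, Done, Recv, Grant}, add states with some successor in Z. Z1 = {Init, Ack, Idle, Done, Recv, Grant, Store}; Z2 = {Init, Ack, Idle, Done, Recv, Retry, Grant, Store}; fixed.
Sat(EF (AF (empty & ~crit))) = {Init, Ack, Idle, Done, Recv, Retry, Grant, Store}
E[req U EF (AF (empty & ~crit))]: least fixpoint, start Z0 = Sat(EF (AF (empty & ~crit))) = {Init, Ack, Idle, Done, Recv, Retry, Grant, Store}, add states in Sat(req) with some successor in Z. Already a fixed point.
Sat(E[req U EF (AF (empty & ~crit))]) = {Init, Ack, Idle, Done, Recv, Retry, Grant, Store}

{Init, Ack, Idle, Done, Recv, Retry, Grant, Store}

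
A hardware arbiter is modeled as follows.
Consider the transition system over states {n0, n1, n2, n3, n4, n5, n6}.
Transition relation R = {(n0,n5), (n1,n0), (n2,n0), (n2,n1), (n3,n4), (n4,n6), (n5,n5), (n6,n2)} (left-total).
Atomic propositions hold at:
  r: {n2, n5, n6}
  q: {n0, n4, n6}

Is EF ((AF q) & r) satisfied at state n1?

No

AF q: least fixpoint, start Z0 = {n0, n4, n6}, add states with every successor in Z. Z1 = {n0, n1, n3, n4, n6}; Z2 = {n0, n1, n2, n3, n4, n6}; fixed.
Sat(AF q) = {n0, n1, n2, n3, n4, n6}
Sat((AF q) & r) = {n2, n6}
EF ((AF q) & r): least fixpoint, start Z0 = {n2, n6}, add states with some successor in Z. Z1 = {n2, n4, n6}; Z2 = {n2, n3, n4, n6}; fixed.
Sat(EF ((AF q) & r)) = {n2, n3, n4, n6}
n1 ∉ Sat(EF ((AF q) & r)) = {n2, n3, n4, n6}, so the formula does not hold at n1.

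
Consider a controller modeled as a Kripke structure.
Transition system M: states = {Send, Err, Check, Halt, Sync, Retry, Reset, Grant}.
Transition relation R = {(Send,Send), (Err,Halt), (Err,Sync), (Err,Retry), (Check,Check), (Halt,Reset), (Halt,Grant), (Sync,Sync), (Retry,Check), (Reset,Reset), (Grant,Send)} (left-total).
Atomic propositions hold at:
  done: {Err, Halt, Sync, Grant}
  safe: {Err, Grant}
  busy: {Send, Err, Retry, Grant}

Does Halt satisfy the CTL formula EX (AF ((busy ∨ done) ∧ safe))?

Yes

Sat(busy ∨ done) = {Send, Err, Halt, Sync, Retry, Grant}
Sat((busy ∨ done) ∧ safe) = {Err, Grant}
AF ((busy ∨ done) ∧ safe): least fixpoint, start Z0 = {Err, Grant}, add states with every successor in Z. Already a fixed point.
Sat(AF ((busy ∨ done) ∧ safe)) = {Err, Grant}
Sat(EX (AF ((busy ∨ done) ∧ safe))) = {s : some successor in {Err, Grant}} = {Halt}
Halt ∈ Sat(EX (AF ((busy ∨ done) ∧ safe))) = {Halt}, so the formula holds at Halt.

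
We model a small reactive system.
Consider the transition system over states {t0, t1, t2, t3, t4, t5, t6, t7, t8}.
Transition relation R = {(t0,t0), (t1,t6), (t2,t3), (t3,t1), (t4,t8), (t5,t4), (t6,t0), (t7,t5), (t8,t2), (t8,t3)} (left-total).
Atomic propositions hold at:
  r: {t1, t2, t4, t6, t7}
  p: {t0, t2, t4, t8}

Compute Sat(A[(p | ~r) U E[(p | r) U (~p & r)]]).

Sat(~r) = {t0, t3, t5, t8}
Sat(p | ~r) = {t0, t2, t3, t4, t5, t8}
Sat(p | r) = {t0, t1, t2, t4, t6, t7, t8}
Sat(~p) = {t1, t3, t5, t6, t7}
Sat(~p & r) = {t1, t6, t7}
E[(p | r) U (~p & r)]: least fixpoint, start Z0 = Sat((~p & r)) = {t1, t6, t7}, add states in Sat(p | r) with some successor in Z. Already a fixed point.
Sat(E[(p | r) U (~p & r)]) = {t1, t6, t7}
A[(p | ~r) U E[(p | r) U (~p & r)]]: least fixpoint, start Z0 = Sat(E[(p | r) U (~p & r)]) = {t1, t6, t7}, add states in Sat(p | ~r) with every successor in Z. Z1 = {t1, t3, t6, t7}; Z2 = {t1, t2, t3, t6, t7}; Z3 = {t1, t2, t3, t6, t7, t8}; Z4 = {t1, t2, t3, t4, t6, t7, t8}; Z5 = {t1, t2, t3, t4, t5, t6, t7, t8}; fixed.
Sat(A[(p | ~r) U E[(p | r) U (~p & r)]]) = {t1, t2, t3, t4, t5, t6, t7, t8}

{t1, t2, t3, t4, t5, t6, t7, t8}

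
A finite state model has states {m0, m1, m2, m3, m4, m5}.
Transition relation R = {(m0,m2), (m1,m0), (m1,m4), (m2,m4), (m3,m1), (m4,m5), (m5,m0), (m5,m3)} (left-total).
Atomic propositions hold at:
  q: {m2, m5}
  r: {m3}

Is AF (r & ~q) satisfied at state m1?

Sat(~q) = {m0, m1, m3, m4}
Sat(r & ~q) = {m3}
AF (r & ~q): least fixpoint, start Z0 = {m3}, add states with every successor in Z. Already a fixed point.
Sat(AF (r & ~q)) = {m3}
m1 ∉ Sat(AF (r & ~q)) = {m3}, so the formula does not hold at m1.

No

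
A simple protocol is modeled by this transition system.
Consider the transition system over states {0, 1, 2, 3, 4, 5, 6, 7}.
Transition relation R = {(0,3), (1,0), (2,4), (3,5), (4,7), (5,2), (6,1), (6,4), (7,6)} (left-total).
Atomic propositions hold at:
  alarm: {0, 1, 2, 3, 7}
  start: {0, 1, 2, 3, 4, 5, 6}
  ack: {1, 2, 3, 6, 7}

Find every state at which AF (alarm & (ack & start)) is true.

{0, 1, 2, 3, 5}

Sat(ack & start) = {1, 2, 3, 6}
Sat(alarm & (ack & start)) = {1, 2, 3}
AF (alarm & (ack & start)): least fixpoint, start Z0 = {1, 2, 3}, add states with every successor in Z. Z1 = {0, 1, 2, 3, 5}; fixed.
Sat(AF (alarm & (ack & start))) = {0, 1, 2, 3, 5}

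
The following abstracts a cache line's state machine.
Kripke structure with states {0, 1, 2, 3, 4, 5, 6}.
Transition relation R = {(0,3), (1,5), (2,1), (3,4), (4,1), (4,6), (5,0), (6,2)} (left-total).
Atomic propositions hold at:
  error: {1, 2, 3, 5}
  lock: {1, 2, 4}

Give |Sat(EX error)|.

Sat(EX error) = {s : some successor in {1, 2, 3, 5}} = {0, 1, 2, 4, 6}
|Sat(EX error)| = |{0, 1, 2, 4, 6}| = 5.

5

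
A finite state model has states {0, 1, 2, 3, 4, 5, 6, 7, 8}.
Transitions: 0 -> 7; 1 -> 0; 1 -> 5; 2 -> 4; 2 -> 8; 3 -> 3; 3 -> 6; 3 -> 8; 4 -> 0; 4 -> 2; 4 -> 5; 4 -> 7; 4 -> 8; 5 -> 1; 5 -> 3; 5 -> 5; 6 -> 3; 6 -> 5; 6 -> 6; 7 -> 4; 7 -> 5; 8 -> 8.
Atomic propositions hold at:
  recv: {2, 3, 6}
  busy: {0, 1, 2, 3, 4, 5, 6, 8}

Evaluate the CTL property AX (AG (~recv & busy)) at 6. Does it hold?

Sat(~recv) = {0, 1, 4, 5, 7, 8}
Sat(~recv & busy) = {0, 1, 4, 5, 8}
AG (~recv & busy): greatest fixpoint, start Z0 = {0, 1, 4, 5, 8}, keep only states in Sat with every successor in Z. Z1 = {1, 8}; Z2 = {8}; fixed.
Sat(AG (~recv & busy)) = {8}
Sat(AX (AG (~recv & busy))) = {s : every successor in {8}} = {8}
6 ∉ Sat(AX (AG (~recv & busy))) = {8}, so the formula does not hold at 6.

No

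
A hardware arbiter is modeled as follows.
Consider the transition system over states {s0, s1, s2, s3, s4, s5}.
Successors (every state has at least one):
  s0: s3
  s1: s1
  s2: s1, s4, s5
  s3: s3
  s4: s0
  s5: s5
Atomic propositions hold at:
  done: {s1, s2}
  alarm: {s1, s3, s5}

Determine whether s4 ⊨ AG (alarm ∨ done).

No

Sat(alarm ∨ done) = {s1, s2, s3, s5}
AG (alarm ∨ done): greatest fixpoint, start Z0 = {s1, s2, s3, s5}, keep only states in Sat with every successor in Z. Z1 = {s1, s3, s5}; fixed.
Sat(AG (alarm ∨ done)) = {s1, s3, s5}
s4 ∉ Sat(AG (alarm ∨ done)) = {s1, s3, s5}, so the formula does not hold at s4.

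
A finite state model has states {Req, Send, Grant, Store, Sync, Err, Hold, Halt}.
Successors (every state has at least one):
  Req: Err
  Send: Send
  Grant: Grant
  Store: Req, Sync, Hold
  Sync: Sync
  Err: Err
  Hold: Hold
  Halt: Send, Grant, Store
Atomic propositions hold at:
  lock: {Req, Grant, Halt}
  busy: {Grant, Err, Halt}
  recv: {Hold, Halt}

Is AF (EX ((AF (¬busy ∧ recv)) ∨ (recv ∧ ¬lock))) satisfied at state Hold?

Sat(¬busy) = {Req, Send, Store, Sync, Hold}
Sat(¬busy ∧ recv) = {Hold}
AF (¬busy ∧ recv): least fixpoint, start Z0 = {Hold}, add states with every successor in Z. Already a fixed point.
Sat(AF (¬busy ∧ recv)) = {Hold}
Sat(¬lock) = {Send, Store, Sync, Err, Hold}
Sat(recv ∧ ¬lock) = {Hold}
Sat((AF (¬busy ∧ recv)) ∨ (recv ∧ ¬lock)) = {Hold}
Sat(EX ((AF (¬busy ∧ recv)) ∨ (recv ∧ ¬lock))) = {s : some successor in {Hold}} = {Store, Hold}
AF (EX ((AF (¬busy ∧ recv)) ∨ (recv ∧ ¬lock))): least fixpoint, start Z0 = {Store, Hold}, add states with every successor in Z. Already a fixed point.
Sat(AF (EX ((AF (¬busy ∧ recv)) ∨ (recv ∧ ¬lock)))) = {Store, Hold}
Hold ∈ Sat(AF (EX ((AF (¬busy ∧ recv)) ∨ (recv ∧ ¬lock)))) = {Store, Hold}, so the formula holds at Hold.

Yes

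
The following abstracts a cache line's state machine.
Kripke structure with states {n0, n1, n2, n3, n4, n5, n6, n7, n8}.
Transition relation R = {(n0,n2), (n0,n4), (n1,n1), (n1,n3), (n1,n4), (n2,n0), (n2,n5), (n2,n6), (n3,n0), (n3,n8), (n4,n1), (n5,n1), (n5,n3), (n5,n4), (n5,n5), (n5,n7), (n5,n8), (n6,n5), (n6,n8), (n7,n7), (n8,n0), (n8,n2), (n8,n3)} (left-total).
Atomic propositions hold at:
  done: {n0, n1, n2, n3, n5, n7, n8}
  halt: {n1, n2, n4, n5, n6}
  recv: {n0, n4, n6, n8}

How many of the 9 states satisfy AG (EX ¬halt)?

Sat(¬halt) = {n0, n3, n7, n8}
Sat(EX ¬halt) = {s : some successor in {n0, n3, n7, n8}} = {n1, n2, n3, n5, n6, n7, n8}
AG (EX ¬halt): greatest fixpoint, start Z0 = {n1, n2, n3, n5, n6, n7, n8}, keep only states in Sat with every successor in Z. Z1 = {n6, n7}; Z2 = {n7}; fixed.
Sat(AG (EX ¬halt)) = {n7}
|Sat(AG (EX ¬halt))| = |{n7}| = 1.

1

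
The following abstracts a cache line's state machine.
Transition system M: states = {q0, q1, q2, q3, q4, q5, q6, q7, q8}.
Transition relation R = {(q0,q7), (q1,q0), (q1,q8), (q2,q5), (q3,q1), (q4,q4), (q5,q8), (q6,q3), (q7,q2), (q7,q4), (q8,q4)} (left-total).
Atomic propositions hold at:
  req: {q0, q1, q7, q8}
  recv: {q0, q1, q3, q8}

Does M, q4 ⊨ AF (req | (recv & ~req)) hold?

Sat(~req) = {q2, q3, q4, q5, q6}
Sat(recv & ~req) = {q3}
Sat(req | (recv & ~req)) = {q0, q1, q3, q7, q8}
AF (req | (recv & ~req)): least fixpoint, start Z0 = {q0, q1, q3, q7, q8}, add states with every successor in Z. Z1 = {q0, q1, q3, q5, q6, q7, q8}; Z2 = {q0, q1, q2, q3, q5, q6, q7, q8}; fixed.
Sat(AF (req | (recv & ~req))) = {q0, q1, q2, q3, q5, q6, q7, q8}
q4 ∉ Sat(AF (req | (recv & ~req))) = {q0, q1, q2, q3, q5, q6, q7, q8}, so the formula does not hold at q4.

No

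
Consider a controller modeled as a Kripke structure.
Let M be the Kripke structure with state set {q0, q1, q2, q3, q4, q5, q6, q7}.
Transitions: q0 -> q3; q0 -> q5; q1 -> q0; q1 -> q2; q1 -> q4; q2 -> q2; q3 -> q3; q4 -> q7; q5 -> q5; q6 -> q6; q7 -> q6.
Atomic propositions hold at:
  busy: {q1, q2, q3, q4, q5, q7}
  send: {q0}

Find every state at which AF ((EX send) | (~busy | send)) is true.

{q0, q1, q4, q6, q7}

Sat(EX send) = {s : some successor in {q0}} = {q1}
Sat(~busy) = {q0, q6}
Sat(~busy | send) = {q0, q6}
Sat((EX send) | (~busy | send)) = {q0, q1, q6}
AF ((EX send) | (~busy | send)): least fixpoint, start Z0 = {q0, q1, q6}, add states with every successor in Z. Z1 = {q0, q1, q6, q7}; Z2 = {q0, q1, q4, q6, q7}; fixed.
Sat(AF ((EX send) | (~busy | send))) = {q0, q1, q4, q6, q7}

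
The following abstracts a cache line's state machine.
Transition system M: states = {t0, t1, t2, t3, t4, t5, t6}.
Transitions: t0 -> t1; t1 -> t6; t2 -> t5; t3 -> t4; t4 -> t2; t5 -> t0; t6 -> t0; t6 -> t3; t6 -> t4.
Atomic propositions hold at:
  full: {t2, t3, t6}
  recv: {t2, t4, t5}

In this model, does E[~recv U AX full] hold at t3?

Sat(~recv) = {t0, t1, t3, t6}
Sat(AX full) = {s : every successor in {t2, t3, t6}} = {t1, t4}
E[~recv U AX full]: least fixpoint, start Z0 = Sat(AX full) = {t1, t4}, add states in Sat(~recv) with some successor in Z. Z1 = {t0, t1, t3, t4, t6}; fixed.
Sat(E[~recv U AX full]) = {t0, t1, t3, t4, t6}
t3 ∈ Sat(E[~recv U AX full]) = {t0, t1, t3, t4, t6}, so the formula holds at t3.

Yes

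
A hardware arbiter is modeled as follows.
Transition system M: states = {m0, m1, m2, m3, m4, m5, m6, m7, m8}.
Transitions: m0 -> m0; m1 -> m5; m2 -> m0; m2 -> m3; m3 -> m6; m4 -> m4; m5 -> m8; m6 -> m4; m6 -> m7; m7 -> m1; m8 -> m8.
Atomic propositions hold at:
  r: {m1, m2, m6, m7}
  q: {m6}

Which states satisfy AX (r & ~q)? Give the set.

Sat(~q) = {m0, m1, m2, m3, m4, m5, m7, m8}
Sat(r & ~q) = {m1, m2, m7}
Sat(AX (r & ~q)) = {s : every successor in {m1, m2, m7}} = {m7}

{m7}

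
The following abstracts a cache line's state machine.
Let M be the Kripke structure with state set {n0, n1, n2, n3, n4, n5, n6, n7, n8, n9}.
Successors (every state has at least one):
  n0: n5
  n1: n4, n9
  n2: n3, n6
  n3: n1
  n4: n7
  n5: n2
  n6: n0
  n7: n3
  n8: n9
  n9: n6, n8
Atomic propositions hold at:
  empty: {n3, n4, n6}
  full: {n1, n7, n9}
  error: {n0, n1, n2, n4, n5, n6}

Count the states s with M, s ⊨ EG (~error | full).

Sat(~error) = {n3, n7, n8, n9}
Sat(~error | full) = {n1, n3, n7, n8, n9}
EG (~error | full): greatest fixpoint, start Z0 = {n1, n3, n7, n8, n9}, keep only states in Sat with some successor in Z. Already a fixed point.
Sat(EG (~error | full)) = {n1, n3, n7, n8, n9}
|Sat(EG (~error | full))| = |{n1, n3, n7, n8, n9}| = 5.

5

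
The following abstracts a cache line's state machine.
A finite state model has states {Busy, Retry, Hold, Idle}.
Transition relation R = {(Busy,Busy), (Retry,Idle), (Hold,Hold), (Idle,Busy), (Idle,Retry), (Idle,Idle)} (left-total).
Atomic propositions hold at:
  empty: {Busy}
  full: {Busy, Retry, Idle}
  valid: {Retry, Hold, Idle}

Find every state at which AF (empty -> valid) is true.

{Retry, Hold, Idle}

Sat(empty -> valid) = {Retry, Hold, Idle}
AF (empty -> valid): least fixpoint, start Z0 = {Retry, Hold, Idle}, add states with every successor in Z. Already a fixed point.
Sat(AF (empty -> valid)) = {Retry, Hold, Idle}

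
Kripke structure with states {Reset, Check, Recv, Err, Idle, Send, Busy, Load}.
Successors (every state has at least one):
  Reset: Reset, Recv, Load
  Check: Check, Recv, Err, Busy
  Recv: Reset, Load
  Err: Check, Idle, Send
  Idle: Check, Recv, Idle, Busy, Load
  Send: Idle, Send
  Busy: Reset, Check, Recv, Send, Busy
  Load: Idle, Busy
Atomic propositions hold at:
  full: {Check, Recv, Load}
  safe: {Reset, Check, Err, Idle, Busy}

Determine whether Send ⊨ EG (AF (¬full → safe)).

No

Sat(¬full) = {Reset, Err, Idle, Send, Busy}
Sat(¬full → safe) = {Reset, Check, Recv, Err, Idle, Busy, Load}
AF (¬full → safe): least fixpoint, start Z0 = {Reset, Check, Recv, Err, Idle, Busy, Load}, add states with every successor in Z. Already a fixed point.
Sat(AF (¬full → safe)) = {Reset, Check, Recv, Err, Idle, Busy, Load}
EG (AF (¬full → safe)): greatest fixpoint, start Z0 = {Reset, Check, Recv, Err, Idle, Busy, Load}, keep only states in Sat with some successor in Z. Already a fixed point.
Sat(EG (AF (¬full → safe))) = {Reset, Check, Recv, Err, Idle, Busy, Load}
Send ∉ Sat(EG (AF (¬full → safe))) = {Reset, Check, Recv, Err, Idle, Busy, Load}, so the formula does not hold at Send.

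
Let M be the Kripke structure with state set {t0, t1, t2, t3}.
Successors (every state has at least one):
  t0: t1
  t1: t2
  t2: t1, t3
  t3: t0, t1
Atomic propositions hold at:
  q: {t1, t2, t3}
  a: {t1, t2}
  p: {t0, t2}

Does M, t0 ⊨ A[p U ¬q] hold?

Sat(¬q) = {t0}
A[p U ¬q]: least fixpoint, start Z0 = Sat(¬q) = {t0}, add states in Sat(p) with every successor in Z. Already a fixed point.
Sat(A[p U ¬q]) = {t0}
t0 ∈ Sat(A[p U ¬q]) = {t0}, so the formula holds at t0.

Yes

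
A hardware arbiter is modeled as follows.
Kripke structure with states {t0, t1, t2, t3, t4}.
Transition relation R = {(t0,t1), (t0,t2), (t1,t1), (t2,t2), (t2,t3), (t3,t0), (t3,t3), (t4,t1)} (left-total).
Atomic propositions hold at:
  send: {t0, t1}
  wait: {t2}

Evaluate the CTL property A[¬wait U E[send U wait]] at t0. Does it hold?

Sat(¬wait) = {t0, t1, t3, t4}
E[send U wait]: least fixpoint, start Z0 = Sat(wait) = {t2}, add states in Sat(send) with some successor in Z. Z1 = {t0, t2}; fixed.
Sat(E[send U wait]) = {t0, t2}
A[¬wait U E[send U wait]]: least fixpoint, start Z0 = Sat(E[send U wait]) = {t0, t2}, add states in Sat(¬wait) with every successor in Z. Already a fixed point.
Sat(A[¬wait U E[send U wait]]) = {t0, t2}
t0 ∈ Sat(A[¬wait U E[send U wait]]) = {t0, t2}, so the formula holds at t0.

Yes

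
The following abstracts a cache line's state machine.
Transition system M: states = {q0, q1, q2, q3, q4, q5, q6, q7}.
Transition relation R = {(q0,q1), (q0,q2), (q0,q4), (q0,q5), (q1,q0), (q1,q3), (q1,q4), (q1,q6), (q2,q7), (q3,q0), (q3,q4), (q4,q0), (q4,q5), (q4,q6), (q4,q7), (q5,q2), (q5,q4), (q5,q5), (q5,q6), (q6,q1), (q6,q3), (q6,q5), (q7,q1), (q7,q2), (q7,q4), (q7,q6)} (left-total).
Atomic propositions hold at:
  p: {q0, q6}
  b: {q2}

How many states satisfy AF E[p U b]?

E[p U b]: least fixpoint, start Z0 = Sat(b) = {q2}, add states in Sat(p) with some successor in Z. Z1 = {q0, q2}; fixed.
Sat(E[p U b]) = {q0, q2}
AF E[p U b]: least fixpoint, start Z0 = {q0, q2}, add states with every successor in Z. Already a fixed point.
Sat(AF E[p U b]) = {q0, q2}
|Sat(AF E[p U b])| = |{q0, q2}| = 2.

2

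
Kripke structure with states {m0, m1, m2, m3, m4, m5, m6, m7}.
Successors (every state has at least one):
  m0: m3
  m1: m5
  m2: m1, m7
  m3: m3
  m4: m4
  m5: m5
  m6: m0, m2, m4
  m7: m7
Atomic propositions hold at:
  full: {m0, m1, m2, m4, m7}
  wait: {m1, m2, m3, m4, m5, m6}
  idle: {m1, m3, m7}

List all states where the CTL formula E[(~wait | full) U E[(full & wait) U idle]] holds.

Sat(~wait) = {m0, m7}
Sat(~wait | full) = {m0, m1, m2, m4, m7}
Sat(full & wait) = {m1, m2, m4}
E[(full & wait) U idle]: least fixpoint, start Z0 = Sat(idle) = {m1, m3, m7}, add states in Sat(full & wait) with some successor in Z. Z1 = {m1, m2, m3, m7}; fixed.
Sat(E[(full & wait) U idle]) = {m1, m2, m3, m7}
E[(~wait | full) U E[(full & wait) U idle]]: least fixpoint, start Z0 = Sat(E[(full & wait) U idle]) = {m1, m2, m3, m7}, add states in Sat(~wait | full) with some successor in Z. Z1 = {m0, m1, m2, m3, m7}; fixed.
Sat(E[(~wait | full) U E[(full & wait) U idle]]) = {m0, m1, m2, m3, m7}

{m0, m1, m2, m3, m7}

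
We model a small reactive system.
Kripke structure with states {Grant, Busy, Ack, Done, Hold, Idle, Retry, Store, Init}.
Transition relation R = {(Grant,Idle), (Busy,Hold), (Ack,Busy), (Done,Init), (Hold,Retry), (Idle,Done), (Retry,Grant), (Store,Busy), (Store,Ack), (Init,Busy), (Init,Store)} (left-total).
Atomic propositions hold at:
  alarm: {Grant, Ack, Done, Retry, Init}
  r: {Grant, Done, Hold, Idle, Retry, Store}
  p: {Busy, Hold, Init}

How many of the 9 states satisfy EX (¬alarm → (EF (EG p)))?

5

Sat(¬alarm) = {Busy, Hold, Idle, Store}
EG p: greatest fixpoint, start Z0 = {Busy, Hold, Init}, keep only states in Sat with some successor in Z. Z1 = {Busy, Init}; Z2 = {Init}; Z3 = ∅; fixed.
Sat(EG p) = ∅
EF (EG p): least fixpoint, start Z0 = ∅, add states with some successor in Z. Already a fixed point.
Sat(EF (EG p)) = ∅
Sat(¬alarm → (EF (EG p))) = {Grant, Ack, Done, Retry, Init}
Sat(EX (¬alarm → (EF (EG p)))) = {s : some successor in {Grant, Ack, Done, Retry, Init}} = {Done, Hold, Idle, Retry, Store}
|Sat(EX (¬alarm → (EF (EG p))))| = |{Done, Hold, Idle, Retry, Store}| = 5.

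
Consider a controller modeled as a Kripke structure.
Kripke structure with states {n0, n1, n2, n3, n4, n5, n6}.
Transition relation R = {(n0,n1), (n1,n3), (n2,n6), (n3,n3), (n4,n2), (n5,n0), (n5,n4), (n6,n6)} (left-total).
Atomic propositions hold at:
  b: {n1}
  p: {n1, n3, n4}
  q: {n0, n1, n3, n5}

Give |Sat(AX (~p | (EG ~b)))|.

6

Sat(~p) = {n0, n2, n5, n6}
Sat(~b) = {n0, n2, n3, n4, n5, n6}
EG ~b: greatest fixpoint, start Z0 = {n0, n2, n3, n4, n5, n6}, keep only states in Sat with some successor in Z. Z1 = {n2, n3, n4, n5, n6}; fixed.
Sat(EG ~b) = {n2, n3, n4, n5, n6}
Sat(~p | (EG ~b)) = {n0, n2, n3, n4, n5, n6}
Sat(AX (~p | (EG ~b))) = {s : every successor in {n0, n2, n3, n4, n5, n6}} = {n1, n2, n3, n4, n5, n6}
|Sat(AX (~p | (EG ~b)))| = |{n1, n2, n3, n4, n5, n6}| = 6.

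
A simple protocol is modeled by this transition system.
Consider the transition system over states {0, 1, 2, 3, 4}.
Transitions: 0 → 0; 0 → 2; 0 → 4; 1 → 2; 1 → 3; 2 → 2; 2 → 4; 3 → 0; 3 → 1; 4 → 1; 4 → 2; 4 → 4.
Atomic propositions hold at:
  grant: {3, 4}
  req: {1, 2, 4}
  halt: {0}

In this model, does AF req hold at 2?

AF req: least fixpoint, start Z0 = {1, 2, 4}, add states with every successor in Z. Already a fixed point.
Sat(AF req) = {1, 2, 4}
2 ∈ Sat(AF req) = {1, 2, 4}, so the formula holds at 2.

Yes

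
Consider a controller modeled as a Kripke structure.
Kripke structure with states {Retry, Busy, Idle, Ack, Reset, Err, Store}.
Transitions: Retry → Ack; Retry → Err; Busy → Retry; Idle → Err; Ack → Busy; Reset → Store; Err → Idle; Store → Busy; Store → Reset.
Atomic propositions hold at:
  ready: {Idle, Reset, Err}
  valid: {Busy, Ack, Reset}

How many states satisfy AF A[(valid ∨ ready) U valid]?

4

Sat(valid ∨ ready) = {Busy, Idle, Ack, Reset, Err}
A[(valid ∨ ready) U valid]: least fixpoint, start Z0 = Sat(valid) = {Busy, Ack, Reset}, add states in Sat(valid ∨ ready) with every successor in Z. Already a fixed point.
Sat(A[(valid ∨ ready) U valid]) = {Busy, Ack, Reset}
AF A[(valid ∨ ready) U valid]: least fixpoint, start Z0 = {Busy, Ack, Reset}, add states with every successor in Z. Z1 = {Busy, Ack, Reset, Store}; fixed.
Sat(AF A[(valid ∨ ready) U valid]) = {Busy, Ack, Reset, Store}
|Sat(AF A[(valid ∨ ready) U valid])| = |{Busy, Ack, Reset, Store}| = 4.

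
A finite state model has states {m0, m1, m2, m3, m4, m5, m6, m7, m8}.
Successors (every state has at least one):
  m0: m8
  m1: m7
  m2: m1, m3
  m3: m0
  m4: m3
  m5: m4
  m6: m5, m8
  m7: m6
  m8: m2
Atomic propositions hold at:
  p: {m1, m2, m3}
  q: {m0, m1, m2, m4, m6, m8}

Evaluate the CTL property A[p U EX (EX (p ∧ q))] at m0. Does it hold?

Sat(p ∧ q) = {m1, m2}
Sat(EX (p ∧ q)) = {s : some successor in {m1, m2}} = {m2, m8}
Sat(EX (EX (p ∧ q))) = {s : some successor in {m2, m8}} = {m0, m6, m8}
A[p U EX (EX (p ∧ q))]: least fixpoint, start Z0 = Sat(EX (EX (p ∧ q))) = {m0, m6, m8}, add states in Sat(p) with every successor in Z. Z1 = {m0, m3, m6, m8}; fixed.
Sat(A[p U EX (EX (p ∧ q))]) = {m0, m3, m6, m8}
m0 ∈ Sat(A[p U EX (EX (p ∧ q))]) = {m0, m3, m6, m8}, so the formula holds at m0.

Yes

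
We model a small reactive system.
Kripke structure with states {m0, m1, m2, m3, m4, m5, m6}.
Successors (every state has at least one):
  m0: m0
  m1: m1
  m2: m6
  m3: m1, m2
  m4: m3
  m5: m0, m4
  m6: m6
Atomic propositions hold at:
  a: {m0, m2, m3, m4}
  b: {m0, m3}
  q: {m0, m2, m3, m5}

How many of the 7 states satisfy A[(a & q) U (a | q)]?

Sat(a & q) = {m0, m2, m3}
Sat(a | q) = {m0, m2, m3, m4, m5}
A[(a & q) U (a | q)]: least fixpoint, start Z0 = Sat((a | q)) = {m0, m2, m3, m4, m5}, add states in Sat(a & q) with every successor in Z. Already a fixed point.
Sat(A[(a & q) U (a | q)]) = {m0, m2, m3, m4, m5}
|Sat(A[(a & q) U (a | q)])| = |{m0, m2, m3, m4, m5}| = 5.

5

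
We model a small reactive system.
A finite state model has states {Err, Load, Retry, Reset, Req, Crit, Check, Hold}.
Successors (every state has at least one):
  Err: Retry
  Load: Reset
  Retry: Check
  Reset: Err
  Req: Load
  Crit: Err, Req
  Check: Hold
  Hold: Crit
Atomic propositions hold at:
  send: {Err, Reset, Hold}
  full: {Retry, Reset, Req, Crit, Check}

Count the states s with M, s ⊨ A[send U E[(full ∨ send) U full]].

7

Sat(full ∨ send) = {Err, Retry, Reset, Req, Crit, Check, Hold}
E[(full ∨ send) U full]: least fixpoint, start Z0 = Sat(full) = {Retry, Reset, Req, Crit, Check}, add states in Sat(full ∨ send) with some successor in Z. Z1 = {Err, Retry, Reset, Req, Crit, Check, Hold}; fixed.
Sat(E[(full ∨ send) U full]) = {Err, Retry, Reset, Req, Crit, Check, Hold}
A[send U E[(full ∨ send) U full]]: least fixpoint, start Z0 = Sat(E[(full ∨ send) U full]) = {Err, Retry, Reset, Req, Crit, Check, Hold}, add states in Sat(send) with every successor in Z. Already a fixed point.
Sat(A[send U E[(full ∨ send) U full]]) = {Err, Retry, Reset, Req, Crit, Check, Hold}
|Sat(A[send U E[(full ∨ send) U full]])| = |{Err, Retry, Reset, Req, Crit, Check, Hold}| = 7.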